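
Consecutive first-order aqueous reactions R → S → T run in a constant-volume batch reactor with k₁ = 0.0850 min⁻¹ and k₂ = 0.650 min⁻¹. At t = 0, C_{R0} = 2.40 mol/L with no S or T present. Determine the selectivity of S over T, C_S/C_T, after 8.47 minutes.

0.165

For first-order series with pure R initially, C_S(t) = k₁C_{R0}/(k₂−k₁)·(e^(−k₁t) − e^(−k₂t)).
e^(−k₁t) = e^(−0.0850×8.47) = e^(−0.7200) = 0.4868; e^(−k₂t) = e^(−5.506) = 0.004064.
C_S = 0.0850×2.40/(0.650−0.0850) × (0.4868−0.004064) = 0.3611×0.4827 = 0.1743 mol/L.
C_R = C_{R0}e^(−k₁t) = 1.168 mol/L, so C_T = C_{R0}−C_R−C_S = 1.057 mol/L; C_S/C_T = 0.165.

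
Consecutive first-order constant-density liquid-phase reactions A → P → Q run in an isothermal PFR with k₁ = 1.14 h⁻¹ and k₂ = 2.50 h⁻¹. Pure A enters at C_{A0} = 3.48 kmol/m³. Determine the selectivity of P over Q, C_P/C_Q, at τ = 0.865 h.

0.527

For first-order series with pure A initially, C_P(τ) = k₁C_{A0}/(k₂−k₁)·(e^(−k₁τ) − e^(−k₂τ)).
e^(−k₁τ) = e^(−1.14×0.865) = e^(−0.9861) = 0.3730; e^(−k₂τ) = e^(−2.163) = 0.1150.
C_P = 1.14×3.48/(2.50−1.14) × (0.3730−0.1150) = 2.917×0.2580 = 0.7526 kmol/m³.
C_A = C_{A0}e^(−k₁τ) = 1.298 kmol/m³, so C_Q = C_{A0}−C_A−C_P = 1.429 kmol/m³; C_P/C_Q = 0.527.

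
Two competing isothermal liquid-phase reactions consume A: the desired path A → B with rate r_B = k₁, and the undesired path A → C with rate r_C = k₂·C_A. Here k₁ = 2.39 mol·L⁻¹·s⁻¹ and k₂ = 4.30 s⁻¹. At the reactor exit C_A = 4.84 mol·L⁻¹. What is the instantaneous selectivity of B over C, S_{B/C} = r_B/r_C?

0.115

S_{B/C} = r_B/r_C = (k₁)/(k₂·C_A) = (k₁/k₂)·C_A⁻¹.
= (2.39) / (4.30×4.840) = 2.390/20.81 = 0.115.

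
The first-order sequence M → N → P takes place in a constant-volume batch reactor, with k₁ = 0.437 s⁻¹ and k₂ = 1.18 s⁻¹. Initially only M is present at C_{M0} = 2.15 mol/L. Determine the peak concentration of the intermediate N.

For a first-order series the maximum intermediate yield is C_{N,max}/C_{M0} = (k₁/k₂)^[k₂/(k₂−k₁)].
= (0.437/1.18)^(1.18/(1.18−0.437)) = (0.3703)^(1.588) = 0.2065.
C_{N,max} = 0.2065×2.15 = 0.444 mol/L.

0.444 mol/L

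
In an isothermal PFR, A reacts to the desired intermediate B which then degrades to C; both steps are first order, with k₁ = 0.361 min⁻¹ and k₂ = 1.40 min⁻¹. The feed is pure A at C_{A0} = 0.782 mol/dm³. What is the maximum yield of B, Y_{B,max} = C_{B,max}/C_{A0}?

At the optimum, C_{B,max}/C_{A0} = (k₁/k₂)^[k₂/(k₂−k₁)].
= (0.361/1.40)^(1.40/(1.40−0.361)) = (0.2579)^(1.347) = 0.1610.

0.161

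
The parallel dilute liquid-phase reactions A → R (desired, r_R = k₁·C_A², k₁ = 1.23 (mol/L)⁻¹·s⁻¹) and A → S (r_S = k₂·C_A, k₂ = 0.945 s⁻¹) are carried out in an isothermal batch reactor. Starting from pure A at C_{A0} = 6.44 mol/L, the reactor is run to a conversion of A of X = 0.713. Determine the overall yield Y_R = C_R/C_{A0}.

C_A = C_{A0}(1−X) = 1.848 mol/L.
Along a PFR/batch, dC_S/dC_A = −r_S/(r_R+r_S) = −k₂/(k₂+k₁·C_A).
Integrating from C_{A0} to C_A: C_S = (0.945/1.23)·ln[(0.945+1.23·6.44)/(0.945+1.23·1.85)] = 0.7683·ln(8.866/3.218) = 0.7786 mol/L.
Then C_R = (C_{A0}−C_A) − C_S = 4.592 − 0.7786 = 3.813 mol/L.
Y_R = C_R/C_{A0} = 3.813/6.44 = 0.592.

0.592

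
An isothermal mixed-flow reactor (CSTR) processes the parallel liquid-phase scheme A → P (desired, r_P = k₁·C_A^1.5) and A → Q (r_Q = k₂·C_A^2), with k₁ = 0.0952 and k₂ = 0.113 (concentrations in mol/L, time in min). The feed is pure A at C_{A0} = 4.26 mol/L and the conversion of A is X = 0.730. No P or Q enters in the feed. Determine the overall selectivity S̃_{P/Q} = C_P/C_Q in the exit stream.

Exit C_A = C_{A0}(1−X) = 4.26×0.270 = 1.150 mol/L.
Rates in a CSTR are evaluated at the outlet concentration: r_P = 0.0952×1.150^1.5 = 0.1174, r_Q = 0.113×1.150^2 = 0.1495.
Overall selectivity = C_P/C_Q = r_Pτ/(r_Qτ) = r_P/r_Q = 0.786.

0.786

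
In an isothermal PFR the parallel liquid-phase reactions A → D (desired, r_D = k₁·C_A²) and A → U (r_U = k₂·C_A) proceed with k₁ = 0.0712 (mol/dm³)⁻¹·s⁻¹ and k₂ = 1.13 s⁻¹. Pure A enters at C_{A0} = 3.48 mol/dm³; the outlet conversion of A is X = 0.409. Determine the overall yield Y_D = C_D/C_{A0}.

0.0606

C_A = C_{A0}(1−X) = 2.057 mol/dm³.
Along a PFR/batch, dC_U/dC_A = −r_U/(r_D+r_U) = −k₂/(k₂+k₁·C_A).
Integrating from C_{A0} to C_A: C_U = (1.13/0.0712)·ln[(1.13+0.0712·3.48)/(1.13+0.0712·2.06)] = 15.87·ln(1.378/1.276) = 1.213 mol/dm³.
Then C_D = (C_{A0}−C_A) − C_U = 1.423 − 1.213 = 0.2108 mol/dm³.
Y_D = C_D/C_{A0} = 0.2108/3.48 = 0.0606.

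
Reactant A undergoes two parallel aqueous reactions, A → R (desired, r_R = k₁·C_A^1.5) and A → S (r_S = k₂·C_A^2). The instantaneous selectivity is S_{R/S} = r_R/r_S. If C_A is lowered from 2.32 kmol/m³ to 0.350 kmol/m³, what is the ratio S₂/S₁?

2.57

S_{R/S} = (k₁/k₂)·C_A^-0.5, so S₂/S₁ = (C_{A,2}/C_{A,1})^-0.5.
= (0.350/2.32)^(-0.5) = (0.1509)^(-0.5) = 2.57.
Selectivity toward R rises as C_A falls — low-concentration operation is favoured.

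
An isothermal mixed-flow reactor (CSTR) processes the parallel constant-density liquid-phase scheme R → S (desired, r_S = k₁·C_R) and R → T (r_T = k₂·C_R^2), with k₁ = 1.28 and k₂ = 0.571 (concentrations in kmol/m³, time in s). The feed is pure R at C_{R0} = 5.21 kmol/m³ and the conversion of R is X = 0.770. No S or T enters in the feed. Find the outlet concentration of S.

2.61 kmol/m³

Exit C_R = C_{R0}(1−X) = 5.21×0.230 = 1.198 kmol/m³.
A CSTR operates uniformly at the exit composition, giving r_S = 1.534 and r_T = 0.8199 (each k·C_R^n at C_R = 1.198).
Fraction of consumed R going to S: r_S/(r_S+r_T) = 0.6517.
C_S = 0.6517·C_{R0}·X = 0.6517×5.21×0.770 = 2.61 kmol/m³.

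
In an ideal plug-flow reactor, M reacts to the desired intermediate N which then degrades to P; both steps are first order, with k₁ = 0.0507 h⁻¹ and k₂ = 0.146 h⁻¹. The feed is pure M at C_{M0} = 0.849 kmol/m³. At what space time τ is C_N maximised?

The intermediate peaks when r₁ = r₂, i.e. k₁e^(−k₁τ) = k₂e^(−k₂τ), giving τ_opt = ln(k₂/k₁)/(k₂−k₁).
= ln(0.146/0.0507)/(0.146−0.0507) = ln(2.880)/0.09530 = 1.058/0.09530 = 11.1 h.

11.1 h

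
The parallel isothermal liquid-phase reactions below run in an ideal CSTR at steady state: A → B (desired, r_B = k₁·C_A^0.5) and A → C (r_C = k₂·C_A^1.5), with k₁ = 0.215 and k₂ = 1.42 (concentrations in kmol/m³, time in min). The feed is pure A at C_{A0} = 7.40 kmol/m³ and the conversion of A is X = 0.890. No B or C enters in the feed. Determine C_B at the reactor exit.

1.03 kmol/m³

Exit C_A = C_{A0}(1−X) = 7.40×0.110 = 0.8140 kmol/m³.
In a CSTR the entire volume is at exit conditions, so r_B = 0.215×0.8140^0.5 = 0.1940 and r_C = 1.42×0.8140^1.5 = 1.043.
Fraction of consumed A going to B: r_B/(r_B+r_C) = 0.1568.
C_B = 0.1568·C_{A0}·X = 0.1568×7.40×0.890 = 1.03 kmol/m³.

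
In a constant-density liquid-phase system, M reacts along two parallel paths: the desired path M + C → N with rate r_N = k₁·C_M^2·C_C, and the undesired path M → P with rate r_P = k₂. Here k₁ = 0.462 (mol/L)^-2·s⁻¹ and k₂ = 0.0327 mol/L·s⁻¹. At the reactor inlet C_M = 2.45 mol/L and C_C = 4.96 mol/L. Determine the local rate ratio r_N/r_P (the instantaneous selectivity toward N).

421

S_{N/P} = r_N/r_P = (k₁·C_M^2·C_C)/(k₂) = (k₁/k₂)·C_M^2·C_C.
= (0.462×2.450^2×4.960) / (0.0327) = 13.75/0.03270 = 421.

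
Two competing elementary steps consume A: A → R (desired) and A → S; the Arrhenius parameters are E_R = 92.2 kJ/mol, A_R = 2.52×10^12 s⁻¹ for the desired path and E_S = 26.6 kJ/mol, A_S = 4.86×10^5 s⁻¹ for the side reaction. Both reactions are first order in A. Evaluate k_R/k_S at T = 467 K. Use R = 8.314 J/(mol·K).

0.238

Since both paths have the same order in A, the concentration cancels and S_{R/S} = k_R/k_S = (A_R/A_S)·exp[(E_S−E_R)/(RT)].
(E_S−E_R)/(RT) = (26.6−92.2)×10³/(8.314×467) = -65600/3883 = -16.90.
k_R/k_S = (2.52×10^12/4.86×10^5)·exp(-16.90) = 5.185×10^6 × 4.595×10^-8 = 0.238.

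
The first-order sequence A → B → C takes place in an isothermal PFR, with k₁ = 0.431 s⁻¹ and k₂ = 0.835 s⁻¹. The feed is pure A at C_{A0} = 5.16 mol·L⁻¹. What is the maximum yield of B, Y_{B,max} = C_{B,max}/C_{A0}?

Evaluating C_B at τ_opt = ln(k₂/k₁)/(k₂−k₁) gives C_{B,max}/C_{A0} = (k₁/k₂)^[k₂/(k₂−k₁)].
= (0.431/0.835)^(0.835/(0.835−0.431)) = (0.5162)^(2.067) = 0.2549.

0.255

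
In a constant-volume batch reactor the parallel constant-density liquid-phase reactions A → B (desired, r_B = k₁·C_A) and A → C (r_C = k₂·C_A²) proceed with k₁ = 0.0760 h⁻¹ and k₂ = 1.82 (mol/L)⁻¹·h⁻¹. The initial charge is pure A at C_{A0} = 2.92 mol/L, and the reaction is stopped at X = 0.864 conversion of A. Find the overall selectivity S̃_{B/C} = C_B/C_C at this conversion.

C_A = C_{A0}(1−X) = 0.3971 mol/L.
Along a PFR/batch, dC_B/dC_A = −r_B/(r_B+r_C) = −k₁/(k₁+k₂·C_A).
Integrating from C_{A0} to C_A: C_B = (0.0760/1.82)·ln[(0.0760+1.82·2.92)/(0.0760+1.82·0.397)] = 0.04176·ln(5.390/0.7988) = 0.07973 mol/L.
C_C = (C_{A0}−C_A)−C_B = 2.443 mol/L; S̃_{B/C} = 0.07973/2.443 = 0.0326.

0.0326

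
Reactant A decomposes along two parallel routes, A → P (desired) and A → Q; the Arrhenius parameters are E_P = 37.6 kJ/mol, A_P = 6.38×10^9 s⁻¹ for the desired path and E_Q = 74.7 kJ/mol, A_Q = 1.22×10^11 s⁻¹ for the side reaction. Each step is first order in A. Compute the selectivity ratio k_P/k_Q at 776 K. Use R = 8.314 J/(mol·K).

With equal orders, S_{P/Q} = k_P/k_Q = (A_P/A_Q)·exp[(E_Q−E_P)/(RT)].
(E_Q−E_P)/(RT) = (74.7−37.6)×10³/(8.314×776) = 37100/6452 = 5.750.
k_P/k_Q = (6.38×10^9/1.22×10^11)·exp(5.750) = 0.05230 × 314.3 = 16.4.

16.4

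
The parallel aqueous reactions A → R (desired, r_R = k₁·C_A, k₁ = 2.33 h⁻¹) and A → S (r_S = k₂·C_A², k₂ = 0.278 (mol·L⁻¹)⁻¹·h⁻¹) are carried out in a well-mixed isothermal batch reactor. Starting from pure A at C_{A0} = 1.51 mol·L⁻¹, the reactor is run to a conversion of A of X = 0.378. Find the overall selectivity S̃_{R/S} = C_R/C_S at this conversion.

C_A = C_{A0}(1−X) = 0.9392 mol·L⁻¹.
Along a PFR/batch, dC_R/dC_A = −r_R/(r_R+r_S) = −k₁/(k₁+k₂·C_A).
Integrating from C_{A0} to C_A: C_R = (2.33/0.278)·ln[(2.33+0.278·1.51)/(2.33+0.278·0.939)] = 8.381·ln(2.750/2.591) = 0.4982 mol·L⁻¹.
C_S = (C_{A0}−C_A)−C_R = 0.07262 mol·L⁻¹; S̃_{R/S} = 0.4982/0.07262 = 6.86.

6.86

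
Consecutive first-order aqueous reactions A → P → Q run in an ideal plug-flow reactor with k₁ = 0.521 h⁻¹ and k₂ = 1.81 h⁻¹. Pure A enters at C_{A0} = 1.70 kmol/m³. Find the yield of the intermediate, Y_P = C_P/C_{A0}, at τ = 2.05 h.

For first-order series with pure A initially, C_P(τ) = k₁C_{A0}/(k₂−k₁)·(e^(−k₁τ) − e^(−k₂τ)).
e^(−k₁τ) = e^(−0.521×2.05) = e^(−1.068) = 0.3437; e^(−k₂τ) = e^(−3.710) = 0.02447.
C_P = 0.521×1.70/(1.81−0.521) × (0.3437−0.02447) = 0.6871×0.3192 = 0.2193 kmol/m³.
Y_P = C_P/C_{A0} = 0.2193/1.70 = 0.129.

0.129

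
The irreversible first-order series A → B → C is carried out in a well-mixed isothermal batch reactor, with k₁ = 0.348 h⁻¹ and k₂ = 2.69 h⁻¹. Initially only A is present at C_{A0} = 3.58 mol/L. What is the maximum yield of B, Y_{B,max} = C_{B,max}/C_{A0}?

At the optimum, C_{B,max}/C_{A0} = (k₁/k₂)^[k₂/(k₂−k₁)].
= (0.348/2.69)^(2.69/(2.69−0.348)) = (0.1294)^(1.149) = 0.09547.

0.0955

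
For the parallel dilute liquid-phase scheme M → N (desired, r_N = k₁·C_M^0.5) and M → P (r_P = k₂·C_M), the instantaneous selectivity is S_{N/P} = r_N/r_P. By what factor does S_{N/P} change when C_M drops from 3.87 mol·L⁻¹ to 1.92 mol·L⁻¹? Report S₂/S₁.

S_{N/P} = (k₁/k₂)·C_M^-0.5, so S₂/S₁ = (C_{M,2}/C_{M,1})^-0.5.
= (1.92/3.87)^(-0.5) = (0.4961)^(-0.5) = 1.42.

1.42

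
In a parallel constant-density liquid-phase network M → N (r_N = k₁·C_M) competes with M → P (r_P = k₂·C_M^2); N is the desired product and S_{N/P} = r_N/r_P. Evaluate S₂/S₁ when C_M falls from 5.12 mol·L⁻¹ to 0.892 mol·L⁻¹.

5.74

S_{N/P} = (k₁/k₂)·C_M⁻¹, so S₂/S₁ = (C_{M,2}/C_{M,1})⁻¹.
= 5.12/0.892 = 5.74.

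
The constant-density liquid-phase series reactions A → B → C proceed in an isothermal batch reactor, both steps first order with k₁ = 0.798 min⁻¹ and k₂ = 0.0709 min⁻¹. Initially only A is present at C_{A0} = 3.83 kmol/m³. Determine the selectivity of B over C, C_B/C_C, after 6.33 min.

Solving the coupled first-order balances gives C_B(t) = [k₁/(k₂−k₁)]·C_{A0}·(e^(−k₁t) − e^(−k₂t)).
e^(−k₁t) = e^(−0.798×6.33) = e^(−5.051) = 0.006401; e^(−k₂t) = e^(−0.4488) = 0.6384.
C_B = 0.798×3.83/(0.0709−0.798) × (0.006401−0.6384) = (-4.203)×(-0.6320) = 2.657 kmol/m³.
C_A = C_{A0}e^(−k₁t) = 0.02451 kmol/m³, so C_C = C_{A0}−C_A−C_B = 1.149 kmol/m³; C_B/C_C = 2.31.

2.31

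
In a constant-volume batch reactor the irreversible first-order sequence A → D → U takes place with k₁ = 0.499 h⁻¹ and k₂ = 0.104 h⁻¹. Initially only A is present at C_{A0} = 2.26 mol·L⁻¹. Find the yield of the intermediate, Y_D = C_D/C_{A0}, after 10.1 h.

For first-order series with pure A initially, C_D(t) = k₁C_{A0}/(k₂−k₁)·(e^(−k₁t) − e^(−k₂t)).
e^(−k₁t) = e^(−0.499×10.1) = e^(−5.040) = 0.006474; e^(−k₂t) = e^(−1.050) = 0.3498.
C_D = 0.499×2.26/(0.104−0.499) × (0.006474−0.3498) = (-2.855)×(-0.3433) = 0.9802 mol·L⁻¹.
Y_D = C_D/C_{A0} = 0.9802/2.26 = 0.434.

0.434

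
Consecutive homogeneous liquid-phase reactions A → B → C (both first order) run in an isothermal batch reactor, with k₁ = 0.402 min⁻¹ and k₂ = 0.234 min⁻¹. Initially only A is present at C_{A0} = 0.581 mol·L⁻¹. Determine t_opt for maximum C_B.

3.22 min

Setting dC_B/dt = 0 gives t_opt = ln(k₂/k₁)/(k₂−k₁).
= ln(0.234/0.402)/(0.234−0.402) = ln(0.5821)/-0.1680 = -0.5411/-0.1680 = 3.22 min.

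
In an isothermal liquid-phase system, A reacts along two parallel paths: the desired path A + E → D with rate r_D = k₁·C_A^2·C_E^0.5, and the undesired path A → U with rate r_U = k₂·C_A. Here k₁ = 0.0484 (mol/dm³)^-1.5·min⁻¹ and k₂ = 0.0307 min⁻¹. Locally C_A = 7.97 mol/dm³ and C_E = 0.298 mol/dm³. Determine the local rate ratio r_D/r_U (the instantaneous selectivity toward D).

6.86

S_{D/U} = r_D/r_U = (k₁·C_A^2·C_E^0.5)/(k₂·C_A) = (k₁/k₂)·C_A·C_E^0.5.
= (0.0484×7.970^2×0.2980^0.5) / (0.0307×7.970) = 1.678/0.2447 = 6.86.
Since the desired path is higher order in A, keeping C_A high (PFR or concentrated feed) favours D.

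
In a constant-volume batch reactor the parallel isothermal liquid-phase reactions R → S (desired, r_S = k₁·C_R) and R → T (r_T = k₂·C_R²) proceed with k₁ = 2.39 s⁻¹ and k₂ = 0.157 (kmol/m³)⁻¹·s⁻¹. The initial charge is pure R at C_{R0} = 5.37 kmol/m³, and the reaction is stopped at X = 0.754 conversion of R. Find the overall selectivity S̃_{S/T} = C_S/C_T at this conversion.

4.65

C_R = C_{R0}(1−X) = 1.321 kmol/m³.
Along a PFR/batch, dC_S/dC_R = −r_S/(r_S+r_T) = −k₁/(k₁+k₂·C_R).
Integrating from C_{R0} to C_R: C_S = (2.39/0.157)·ln[(2.39+0.157·5.37)/(2.39+0.157·1.32)] = 15.22·ln(3.233/2.597) = 3.333 kmol/m³.
C_T = (C_{R0}−C_R)−C_S = 0.7163 kmol/m³; S̃_{S/T} = 3.333/0.7163 = 4.65.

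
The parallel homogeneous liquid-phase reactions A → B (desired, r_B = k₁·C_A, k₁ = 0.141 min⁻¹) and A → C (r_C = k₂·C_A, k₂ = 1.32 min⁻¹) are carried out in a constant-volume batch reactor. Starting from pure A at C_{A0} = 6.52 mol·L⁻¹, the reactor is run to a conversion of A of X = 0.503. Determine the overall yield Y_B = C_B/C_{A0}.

C_A = C_{A0}(1−X) = 3.240 mol·L⁻¹.
Both paths are first order in A, so the instantaneous fraction to B is constant: dC_B/d(−C_A) = k₁/(k₁+k₂) = 0.09651.
C_B = 0.09651·(C_{A0}−C_A) = 0.09651×3.280 = 0.317 mol·L⁻¹.
Y_B = C_B/C_{A0} = 0.3165/6.52 = 0.0485.

0.0485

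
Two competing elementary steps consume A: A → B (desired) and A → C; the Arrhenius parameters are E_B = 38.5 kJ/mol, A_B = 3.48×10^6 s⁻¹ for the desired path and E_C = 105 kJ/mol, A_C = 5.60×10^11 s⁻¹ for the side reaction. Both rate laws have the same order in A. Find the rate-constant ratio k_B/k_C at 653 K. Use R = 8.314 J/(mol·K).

Since both paths have the same order in A, the concentration cancels and S_{B/C} = k_B/k_C = (A_B/A_C)·exp[(E_C−E_B)/(RT)].
(E_C−E_B)/(RT) = (105−38.5)×10³/(8.314×653) = 66500/5429 = 12.25.
k_B/k_C = (3.48×10^6/5.60×10^11)·exp(12.25) = 6.214×10^-6 × 2.088×10^5 = 1.30.

1.30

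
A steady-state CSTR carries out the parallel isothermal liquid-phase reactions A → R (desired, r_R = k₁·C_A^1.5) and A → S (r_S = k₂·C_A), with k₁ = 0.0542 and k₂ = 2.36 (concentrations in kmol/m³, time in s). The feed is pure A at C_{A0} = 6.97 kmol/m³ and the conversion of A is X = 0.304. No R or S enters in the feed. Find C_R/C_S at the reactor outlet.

0.0506

Exit C_A = C_{A0}(1−X) = 6.97×0.696 = 4.851 kmol/m³.
Rates in a CSTR are evaluated at the outlet concentration: r_R = 0.0542×4.851^1.5 = 0.5791, r_S = 2.36×4.851 = 11.45.
Overall selectivity = C_R/C_S = r_Rτ/(r_Sτ) = r_R/r_S = 0.0506.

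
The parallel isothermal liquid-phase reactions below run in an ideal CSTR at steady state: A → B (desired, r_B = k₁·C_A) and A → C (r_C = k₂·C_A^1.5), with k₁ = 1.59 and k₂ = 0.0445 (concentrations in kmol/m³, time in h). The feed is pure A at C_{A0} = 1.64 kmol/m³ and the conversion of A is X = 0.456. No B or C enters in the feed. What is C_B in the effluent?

Exit C_A = C_{A0}(1−X) = 1.64×0.544 = 0.8922 kmol/m³.
Rates in a CSTR are evaluated at the outlet concentration: r_B = 1.59×0.8922 = 1.419, r_C = 0.0445×0.8922^1.5 = 0.03750.
Fraction of consumed A going to B: r_B/(r_B+r_C) = 0.9742.
C_B = 0.9742·C_{A0}·X = 0.9742×1.64×0.456 = 0.729 kmol/m³.

0.729 kmol/m³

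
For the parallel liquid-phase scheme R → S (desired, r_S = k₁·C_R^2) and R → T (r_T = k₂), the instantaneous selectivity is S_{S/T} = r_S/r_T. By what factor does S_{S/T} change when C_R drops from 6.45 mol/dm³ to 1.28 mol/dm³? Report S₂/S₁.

0.0394

S_{S/T} = (k₁/k₂)·C_R^2, so S₂/S₁ = (C_{R,2}/C_{R,1})^2.
= (1.28/6.45)^2 = (0.1984)^2 = 0.0394.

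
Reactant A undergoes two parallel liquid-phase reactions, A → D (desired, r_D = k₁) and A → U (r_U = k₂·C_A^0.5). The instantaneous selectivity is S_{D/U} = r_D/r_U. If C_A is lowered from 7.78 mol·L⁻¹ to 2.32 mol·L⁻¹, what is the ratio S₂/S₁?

S_{D/U} = (k₁/k₂)·C_A^-0.5, so S₂/S₁ = (C_{A,2}/C_{A,1})^-0.5.
= (2.32/7.78)^(-0.5) = (0.2982)^(-0.5) = 1.83.
Selectivity toward D rises as C_A falls — low-concentration operation is favoured.

1.83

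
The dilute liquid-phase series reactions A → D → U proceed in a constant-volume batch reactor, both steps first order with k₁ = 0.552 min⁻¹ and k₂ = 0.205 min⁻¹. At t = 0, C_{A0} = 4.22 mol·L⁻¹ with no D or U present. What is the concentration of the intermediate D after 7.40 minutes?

The intermediate concentration in a first-order A→B→C sequence is C_D = k₁C_{A0}(e^(−k₁t) − e^(−k₂t))/(k₂−k₁).
e^(−k₁t) = e^(−0.552×7.40) = e^(−4.085) = 0.01683; e^(−k₂t) = e^(−1.517) = 0.2194.
C_D = 0.552×4.22/(0.205−0.552) × (0.01683−0.2194) = (-6.713)×(-0.2025) = 1.360 mol·L⁻¹.

1.36 mol·L⁻¹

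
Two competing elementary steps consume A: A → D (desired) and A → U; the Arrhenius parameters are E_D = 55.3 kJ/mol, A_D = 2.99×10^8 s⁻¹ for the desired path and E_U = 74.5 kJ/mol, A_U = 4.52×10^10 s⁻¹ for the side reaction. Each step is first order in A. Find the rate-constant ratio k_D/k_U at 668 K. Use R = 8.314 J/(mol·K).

k_D/k_U = (A_D/A_U)·exp[−(E_D−E_U)/(RT)] = (A_D/A_U)·exp[(E_U−E_D)/(RT)].
(E_U−E_D)/(RT) = (74.5−55.3)×10³/(8.314×668) = 19200/5554 = 3.457.
k_D/k_U = (2.99×10^8/4.52×10^10)·exp(3.457) = 0.006615 × 31.73 = 0.210.
Since E_D < E_U, lowering the temperature improves selectivity toward D.

0.210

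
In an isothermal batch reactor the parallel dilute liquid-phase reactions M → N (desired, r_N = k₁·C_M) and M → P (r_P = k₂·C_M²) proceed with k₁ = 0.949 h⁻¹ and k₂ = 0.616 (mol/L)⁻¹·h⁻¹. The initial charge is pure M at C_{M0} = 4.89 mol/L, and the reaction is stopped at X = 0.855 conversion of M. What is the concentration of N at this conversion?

C_M = C_{M0}(1−X) = 0.7091 mol/L.
Along a PFR/batch, dC_N/dC_M = −r_N/(r_N+r_P) = −k₁/(k₁+k₂·C_M).
Integrating from C_{M0} to C_M: C_N = (0.949/0.616)·ln[(0.949+0.616·4.89)/(0.949+0.616·0.709)] = 1.541·ln(3.961/1.386) = 1.618 mol/L.

1.62 mol/L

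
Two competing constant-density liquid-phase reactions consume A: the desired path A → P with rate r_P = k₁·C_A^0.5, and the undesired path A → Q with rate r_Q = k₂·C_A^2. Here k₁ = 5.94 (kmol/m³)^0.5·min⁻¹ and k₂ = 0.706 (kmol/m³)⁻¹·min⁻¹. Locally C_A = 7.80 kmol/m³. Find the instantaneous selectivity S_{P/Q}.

0.386

S_{P/Q} = r_P/r_Q = (k₁·C_A^0.5)/(k₂·C_A^2) = (k₁/k₂)·C_A^-1.5.
= (5.94×7.800^0.5) / (0.706×7.800^2) = 16.59/42.95 = 0.386.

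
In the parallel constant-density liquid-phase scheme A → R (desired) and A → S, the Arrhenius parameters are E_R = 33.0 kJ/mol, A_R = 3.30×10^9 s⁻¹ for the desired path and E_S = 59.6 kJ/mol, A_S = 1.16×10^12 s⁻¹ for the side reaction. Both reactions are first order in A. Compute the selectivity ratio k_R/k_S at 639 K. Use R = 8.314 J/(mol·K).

k_R/k_S = (A_R/A_S)·exp[−(E_R−E_S)/(RT)] = (A_R/A_S)·exp[(E_S−E_R)/(RT)].
(E_S−E_R)/(RT) = (59.6−33.0)×10³/(8.314×639) = 26600/5313 = 5.007.
k_R/k_S = (3.30×10^9/1.16×10^12)·exp(5.007) = 0.002845 × 149.4 = 0.425.

0.425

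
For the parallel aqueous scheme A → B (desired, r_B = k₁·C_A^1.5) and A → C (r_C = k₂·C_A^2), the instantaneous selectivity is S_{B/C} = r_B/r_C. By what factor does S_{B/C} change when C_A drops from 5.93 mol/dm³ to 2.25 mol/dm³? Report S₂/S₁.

S_{B/C} = (k₁/k₂)·C_A^-0.5, so S₂/S₁ = (C_{A,2}/C_{A,1})^-0.5.
= (2.25/5.93)^(-0.5) = (0.3794)^(-0.5) = 1.62.
Selectivity toward B rises as C_A falls — low-concentration operation is favoured.

1.62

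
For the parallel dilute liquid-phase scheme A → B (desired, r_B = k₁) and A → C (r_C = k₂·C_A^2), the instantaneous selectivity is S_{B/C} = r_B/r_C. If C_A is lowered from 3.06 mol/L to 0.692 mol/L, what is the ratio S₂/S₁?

19.6

S_{B/C} = (k₁/k₂)·C_A^-2, so S₂/S₁ = (C_{A,2}/C_{A,1})^-2.
= (0.692/3.06)^(-2) = (0.2261)^(-2) = 19.6.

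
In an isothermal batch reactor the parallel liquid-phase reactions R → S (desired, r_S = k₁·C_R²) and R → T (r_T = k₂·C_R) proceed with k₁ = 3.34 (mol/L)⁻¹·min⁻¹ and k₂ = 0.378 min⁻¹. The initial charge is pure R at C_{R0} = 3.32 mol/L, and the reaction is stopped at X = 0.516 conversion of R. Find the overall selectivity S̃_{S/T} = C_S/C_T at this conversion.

C_R = C_{R0}(1−X) = 1.607 mol/L.
Along a PFR/batch, dC_T/dC_R = −r_T/(r_S+r_T) = −k₂/(k₂+k₁·C_R).
Integrating from C_{R0} to C_R: C_T = (0.378/3.34)·ln[(0.378+3.34·3.32)/(0.378+3.34·1.61)] = 0.1132·ln(11.47/5.745) = 0.07822 mol/L.
Then C_S = (C_{R0}−C_R) − C_T = 1.713 − 0.07822 = 1.635 mol/L.
S̃_{S/T} = C_S/C_T = 1.635/0.07822 = 20.9.

20.9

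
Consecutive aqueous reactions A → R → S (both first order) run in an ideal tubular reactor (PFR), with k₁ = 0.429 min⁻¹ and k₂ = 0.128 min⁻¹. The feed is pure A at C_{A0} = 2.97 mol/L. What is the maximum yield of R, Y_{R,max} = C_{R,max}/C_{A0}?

0.598

For a first-order series the maximum intermediate yield is C_{R,max}/C_{A0} = (k₁/k₂)^[k₂/(k₂−k₁)].
= (0.429/0.128)^(0.128/(0.128−0.429)) = (3.352)^(-0.4252) = 0.5979.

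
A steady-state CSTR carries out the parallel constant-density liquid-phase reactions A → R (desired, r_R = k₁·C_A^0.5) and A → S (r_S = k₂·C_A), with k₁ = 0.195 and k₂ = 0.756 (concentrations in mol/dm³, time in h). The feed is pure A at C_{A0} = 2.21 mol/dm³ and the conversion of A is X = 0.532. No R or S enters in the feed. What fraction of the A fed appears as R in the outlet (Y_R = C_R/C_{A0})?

Exit C_A = C_{A0}(1−X) = 2.21×0.468 = 1.034 mol/dm³.
In a CSTR the entire volume is at exit conditions, so r_R = 0.195×1.034^0.5 = 0.1983 and r_S = 0.756×1.034 = 0.7819.
Fraction of consumed A going to R: r_R/(r_R+r_S) = 0.2023.
C_R = 0.2023·C_{A0}·X = 0.2023×2.21×0.532 = 0.238 mol/dm³; Y_R = C_R/C_{A0} = 0.108.

0.108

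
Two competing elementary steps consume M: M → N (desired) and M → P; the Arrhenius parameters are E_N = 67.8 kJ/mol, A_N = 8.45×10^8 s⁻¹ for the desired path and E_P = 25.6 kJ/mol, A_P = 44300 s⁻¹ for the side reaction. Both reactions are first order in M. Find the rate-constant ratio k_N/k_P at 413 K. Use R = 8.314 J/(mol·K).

0.0877

With equal orders, S_{N/P} = k_N/k_P = (A_N/A_P)·exp[(E_P−E_N)/(RT)].
(E_P−E_N)/(RT) = (25.6−67.8)×10³/(8.314×413) = -42200/3434 = -12.29.
k_N/k_P = (8.45×10^8/44300)·exp(-12.29) = 19074 × 4.597×10^-6 = 0.0877.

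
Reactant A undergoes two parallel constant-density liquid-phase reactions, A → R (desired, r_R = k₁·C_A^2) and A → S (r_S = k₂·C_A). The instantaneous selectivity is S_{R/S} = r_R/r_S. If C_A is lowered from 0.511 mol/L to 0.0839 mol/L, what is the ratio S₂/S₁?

S_{R/S} = (k₁/k₂)·C_A, so S₂/S₁ = (C_{A,2}/C_{A,1}).
= 0.0839/0.511 = 0.164.

0.164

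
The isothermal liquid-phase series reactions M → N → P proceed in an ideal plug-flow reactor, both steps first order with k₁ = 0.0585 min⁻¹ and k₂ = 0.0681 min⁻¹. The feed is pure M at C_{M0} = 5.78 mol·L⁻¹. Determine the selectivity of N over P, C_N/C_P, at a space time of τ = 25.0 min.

Solving the coupled first-order balances gives C_N(τ) = [k₁/(k₂−k₁)]·C_{M0}·(e^(−k₁τ) − e^(−k₂τ)).
e^(−k₁τ) = e^(−0.0585×25.0) = e^(−1.463) = 0.2317; e^(−k₂τ) = e^(−1.702) = 0.1822.
C_N = 0.0585×5.78/(0.0681−0.0585) × (0.2317−0.1822) = 35.22×0.04943 = 1.741 mol·L⁻¹.
C_M = C_{M0}e^(−k₁τ) = 1.339 mol·L⁻¹, so C_P = C_{M0}−C_M−C_N = 2.700 mol·L⁻¹; C_N/C_P = 0.645.

0.645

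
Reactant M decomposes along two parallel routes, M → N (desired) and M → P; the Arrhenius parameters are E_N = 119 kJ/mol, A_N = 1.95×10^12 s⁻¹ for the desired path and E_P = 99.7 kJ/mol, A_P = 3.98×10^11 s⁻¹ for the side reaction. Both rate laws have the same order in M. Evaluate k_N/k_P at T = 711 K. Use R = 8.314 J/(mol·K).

With equal orders, S_{N/P} = k_N/k_P = (A_N/A_P)·exp[(E_P−E_N)/(RT)].
(E_P−E_N)/(RT) = (99.7−119)×10³/(8.314×711) = -19300/5911 = -3.265.
k_N/k_P = (1.95×10^12/3.98×10^11)·exp(-3.265) = 4.899 × 0.03820 = 0.187.
Since E_N > E_P, raising the temperature improves selectivity toward N.

0.187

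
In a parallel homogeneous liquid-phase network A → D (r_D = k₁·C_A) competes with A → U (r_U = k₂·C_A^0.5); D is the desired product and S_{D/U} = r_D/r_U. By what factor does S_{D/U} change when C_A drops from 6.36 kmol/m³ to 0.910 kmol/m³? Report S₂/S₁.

0.378

S_{D/U} = (k₁/k₂)·C_A^0.5, so S₂/S₁ = (C_{A,2}/C_{A,1})^0.5.
= (0.910/6.36)^0.5 = (0.1431)^0.5 = 0.378.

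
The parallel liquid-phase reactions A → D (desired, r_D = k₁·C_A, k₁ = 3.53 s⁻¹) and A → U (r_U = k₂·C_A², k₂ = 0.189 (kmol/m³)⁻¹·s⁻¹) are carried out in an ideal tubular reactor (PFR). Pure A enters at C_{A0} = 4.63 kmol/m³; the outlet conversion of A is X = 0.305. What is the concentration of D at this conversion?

1.17 kmol/m³

C_A = C_{A0}(1−X) = 3.218 kmol/m³.
Along a PFR/batch, dC_D/dC_A = −r_D/(r_D+r_U) = −k₁/(k₁+k₂·C_A).
Integrating from C_{A0} to C_A: C_D = (3.53/0.189)·ln[(3.53+0.189·4.63)/(3.53+0.189·3.22)] = 18.68·ln(4.405/4.138) = 1.167 kmol/m³.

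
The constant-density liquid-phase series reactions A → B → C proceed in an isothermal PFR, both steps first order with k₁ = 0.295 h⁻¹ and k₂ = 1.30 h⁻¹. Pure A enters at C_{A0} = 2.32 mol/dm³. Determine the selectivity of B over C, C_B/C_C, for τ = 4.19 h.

For first-order series with pure A initially, C_B(τ) = k₁C_{A0}/(k₂−k₁)·(e^(−k₁τ) − e^(−k₂τ)).
e^(−k₁τ) = e^(−0.295×4.19) = e^(−1.236) = 0.2905; e^(−k₂τ) = e^(−5.447) = 0.004309.
C_B = 0.295×2.32/(1.30−0.295) × (0.2905−0.004309) = 0.6810×0.2862 = 0.1949 mol/dm³.
C_A = C_{A0}e^(−k₁τ) = 0.6740 mol/dm³, so C_C = C_{A0}−C_A−C_B = 1.451 mol/dm³; C_B/C_C = 0.134.

0.134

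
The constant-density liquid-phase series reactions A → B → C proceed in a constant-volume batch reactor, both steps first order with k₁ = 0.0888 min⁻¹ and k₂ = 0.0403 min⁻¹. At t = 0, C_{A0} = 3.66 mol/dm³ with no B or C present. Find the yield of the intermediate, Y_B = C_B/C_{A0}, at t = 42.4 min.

0.289

For first-order series with pure A initially, C_B(t) = k₁C_{A0}/(k₂−k₁)·(e^(−k₁t) − e^(−k₂t)).
e^(−k₁t) = e^(−0.0888×42.4) = e^(−3.765) = 0.02316; e^(−k₂t) = e^(−1.709) = 0.1811.
C_B = 0.0888×3.66/(0.0403−0.0888) × (0.02316−0.1811) = (-6.701)×(-0.1579) = 1.058 mol/dm³.
Y_B = C_B/C_{A0} = 1.058/3.66 = 0.289.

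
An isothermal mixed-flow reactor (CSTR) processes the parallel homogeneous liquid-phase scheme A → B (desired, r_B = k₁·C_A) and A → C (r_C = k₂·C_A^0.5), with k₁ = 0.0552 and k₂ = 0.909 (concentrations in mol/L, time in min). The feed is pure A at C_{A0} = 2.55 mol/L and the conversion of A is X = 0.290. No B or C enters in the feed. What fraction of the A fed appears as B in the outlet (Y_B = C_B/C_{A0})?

Exit C_A = C_{A0}(1−X) = 2.55×0.710 = 1.810 mol/L.
In a CSTR the entire volume is at exit conditions, so r_B = 0.0552×1.810 = 0.09994 and r_C = 0.909×1.810^0.5 = 1.223.
Fraction of consumed A going to B: r_B/(r_B+r_C) = 0.07554.
C_B = 0.07554·C_{A0}·X = 0.07554×2.55×0.290 = 0.0559 mol/L; Y_B = C_B/C_{A0} = 0.0219.

0.0219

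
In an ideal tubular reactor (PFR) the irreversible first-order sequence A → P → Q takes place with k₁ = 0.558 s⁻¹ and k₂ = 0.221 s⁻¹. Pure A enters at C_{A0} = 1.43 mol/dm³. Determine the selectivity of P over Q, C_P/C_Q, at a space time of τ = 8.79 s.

The intermediate concentration in a first-order A→B→C sequence is C_P = k₁C_{A0}(e^(−k₁τ) − e^(−k₂τ))/(k₂−k₁).
e^(−k₁τ) = e^(−0.558×8.79) = e^(−4.905) = 0.007411; e^(−k₂τ) = e^(−1.943) = 0.1433.
C_P = 0.558×1.43/(0.221−0.558) × (0.007411−0.1433) = (-2.368)×(-0.1359) = 0.3218 mol/dm³.
C_A = C_{A0}e^(−k₁τ) = 0.01060 mol/dm³, so C_Q = C_{A0}−C_A−C_P = 1.098 mol/dm³; C_P/C_Q = 0.293.

0.293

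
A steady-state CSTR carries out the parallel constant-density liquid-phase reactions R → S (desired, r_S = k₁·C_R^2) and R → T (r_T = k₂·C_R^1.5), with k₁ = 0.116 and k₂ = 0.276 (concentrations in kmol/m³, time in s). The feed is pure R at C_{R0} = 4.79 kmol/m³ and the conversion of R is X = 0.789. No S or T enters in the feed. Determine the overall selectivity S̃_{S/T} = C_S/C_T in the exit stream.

0.423

Exit C_R = C_{R0}(1−X) = 4.79×0.211 = 1.011 kmol/m³.
A CSTR operates uniformly at the exit composition, giving r_S = 0.1185 and r_T = 0.2804 (each k·C_R^n at C_R = 1.011).
Overall selectivity = C_S/C_T = r_Sτ/(r_Tτ) = r_S/r_T = 0.423.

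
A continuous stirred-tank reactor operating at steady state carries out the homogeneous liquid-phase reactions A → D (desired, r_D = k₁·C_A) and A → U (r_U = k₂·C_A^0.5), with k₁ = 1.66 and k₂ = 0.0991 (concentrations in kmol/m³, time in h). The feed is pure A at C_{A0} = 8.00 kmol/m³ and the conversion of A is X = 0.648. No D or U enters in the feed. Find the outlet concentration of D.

5.01 kmol/m³

Exit C_A = C_{A0}(1−X) = 8.00×0.352 = 2.816 kmol/m³.
A CSTR operates uniformly at the exit composition, giving r_D = 4.675 and r_U = 0.1663 (each k·C_A^n at C_A = 2.816).
Fraction of consumed A going to D: r_D/(r_D+r_U) = 0.9656.
C_D = 0.9656·C_{A0}·X = 0.9656×8.00×0.648 = 5.01 kmol/m³.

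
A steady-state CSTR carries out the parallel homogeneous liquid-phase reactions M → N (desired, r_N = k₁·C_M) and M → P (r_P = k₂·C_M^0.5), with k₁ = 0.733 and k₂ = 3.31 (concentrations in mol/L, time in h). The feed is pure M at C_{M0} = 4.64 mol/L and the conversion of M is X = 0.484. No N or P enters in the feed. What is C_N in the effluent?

0.573 mol/L

Exit C_M = C_{M0}(1−X) = 4.64×0.516 = 2.394 mol/L.
In a CSTR the entire volume is at exit conditions, so r_N = 0.733×2.394 = 1.755 and r_P = 3.31×2.394^0.5 = 5.122.
Fraction of consumed M going to N: r_N/(r_N+r_P) = 0.2552.
C_N = 0.2552·C_{M0}·X = 0.2552×4.64×0.484 = 0.573 mol/L.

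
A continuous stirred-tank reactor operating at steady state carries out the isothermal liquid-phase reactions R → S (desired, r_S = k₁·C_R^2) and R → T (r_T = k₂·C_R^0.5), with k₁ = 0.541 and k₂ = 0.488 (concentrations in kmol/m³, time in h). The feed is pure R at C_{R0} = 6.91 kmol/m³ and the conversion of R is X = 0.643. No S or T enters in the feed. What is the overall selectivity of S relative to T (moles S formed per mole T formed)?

4.30

Exit C_R = C_{R0}(1−X) = 6.91×0.357 = 2.467 kmol/m³.
In a CSTR the entire volume is at exit conditions, so r_S = 0.541×2.467^2 = 3.292 and r_T = 0.488×2.467^0.5 = 0.7665.
Overall selectivity = C_S/C_T = r_Sτ/(r_Tτ) = r_S/r_T = 4.30.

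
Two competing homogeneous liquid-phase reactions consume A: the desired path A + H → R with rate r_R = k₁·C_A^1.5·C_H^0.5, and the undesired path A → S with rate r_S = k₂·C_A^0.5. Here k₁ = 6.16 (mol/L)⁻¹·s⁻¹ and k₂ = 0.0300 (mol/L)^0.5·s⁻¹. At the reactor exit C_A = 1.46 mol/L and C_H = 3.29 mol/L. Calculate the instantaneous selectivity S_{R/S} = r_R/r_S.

S_{R/S} = r_R/r_S = (k₁·C_A^1.5·C_H^0.5)/(k₂·C_A^0.5) = (k₁/k₂)·C_A·C_H^0.5.
= (6.16×1.460^1.5×3.290^0.5) / (0.0300×1.460^0.5) = 19.71/0.03625 = 544.
Since the desired path is higher order in A, keeping C_A high (PFR or concentrated feed) favours R.

544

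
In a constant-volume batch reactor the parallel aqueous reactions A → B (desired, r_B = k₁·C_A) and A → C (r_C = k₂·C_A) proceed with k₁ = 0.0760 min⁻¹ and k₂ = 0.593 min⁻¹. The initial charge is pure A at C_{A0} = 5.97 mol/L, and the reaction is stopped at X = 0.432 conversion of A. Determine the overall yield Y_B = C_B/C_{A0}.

C_A = C_{A0}(1−X) = 3.391 mol/L.
Both paths are first order in A, so the instantaneous fraction to B is constant: dC_B/d(−C_A) = k₁/(k₁+k₂) = 0.1136.
C_B = 0.1136·(C_{A0}−C_A) = 0.1136×2.579 = 0.293 mol/L.
Y_B = C_B/C_{A0} = 0.2930/5.97 = 0.0491.

0.0491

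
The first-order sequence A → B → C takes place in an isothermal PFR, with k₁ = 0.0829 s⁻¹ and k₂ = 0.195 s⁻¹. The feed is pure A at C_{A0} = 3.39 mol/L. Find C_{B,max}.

0.766 mol/L

Evaluating C_B at τ_opt = ln(k₂/k₁)/(k₂−k₁) gives C_{B,max}/C_{A0} = (k₁/k₂)^[k₂/(k₂−k₁)].
= (0.0829/0.195)^(0.195/(0.195−0.0829)) = (0.4251)^(1.740) = 0.2258.
C_{B,max} = 0.2258×3.39 = 0.766 mol/L.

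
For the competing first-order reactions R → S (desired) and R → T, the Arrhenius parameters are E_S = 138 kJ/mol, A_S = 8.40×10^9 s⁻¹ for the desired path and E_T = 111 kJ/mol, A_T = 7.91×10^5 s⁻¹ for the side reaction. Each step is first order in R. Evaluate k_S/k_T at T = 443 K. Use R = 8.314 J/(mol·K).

6.96

k_S/k_T = (A_S/A_T)·exp[−(E_S−E_T)/(RT)] = (A_S/A_T)·exp[(E_T−E_S)/(RT)].
(E_T−E_S)/(RT) = (111−138)×10³/(8.314×443) = -27000/3683 = -7.331.
k_S/k_T = (8.40×10^9/7.91×10^5)·exp(-7.331) = 10619 × 6.551×10^-4 = 6.96.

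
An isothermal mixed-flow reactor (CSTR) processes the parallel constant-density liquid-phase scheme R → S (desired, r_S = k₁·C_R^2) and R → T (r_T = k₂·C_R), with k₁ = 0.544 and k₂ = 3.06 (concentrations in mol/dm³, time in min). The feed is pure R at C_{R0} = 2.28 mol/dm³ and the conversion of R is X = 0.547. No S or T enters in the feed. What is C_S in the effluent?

Exit C_R = C_{R0}(1−X) = 2.28×0.453 = 1.033 mol/dm³.
In a CSTR the entire volume is at exit conditions, so r_S = 0.544×1.033^2 = 0.5803 and r_T = 3.06×1.033 = 3.160.
Fraction of consumed R going to S: r_S/(r_S+r_T) = 0.1551.
C_S = 0.1551·C_{R0}·X = 0.1551×2.28×0.547 = 0.193 mol/dm³.

0.193 mol/dm³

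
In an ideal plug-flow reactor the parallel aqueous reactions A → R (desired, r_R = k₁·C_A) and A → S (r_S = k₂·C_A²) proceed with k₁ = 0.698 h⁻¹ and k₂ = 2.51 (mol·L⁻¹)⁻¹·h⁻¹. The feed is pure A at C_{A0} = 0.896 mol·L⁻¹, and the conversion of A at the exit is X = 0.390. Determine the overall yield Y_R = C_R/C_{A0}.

0.110

C_A = C_{A0}(1−X) = 0.5466 mol·L⁻¹.
Along a PFR/batch, dC_R/dC_A = −r_R/(r_R+r_S) = −k₁/(k₁+k₂·C_A).
Integrating from C_{A0} to C_A: C_R = (0.698/2.51)·ln[(0.698+2.51·0.896)/(0.698+2.51·0.547)] = 0.2781·ln(2.947/2.070) = 0.09825 mol·L⁻¹.
Y_R = C_R/C_{A0} = 0.09825/0.896 = 0.110.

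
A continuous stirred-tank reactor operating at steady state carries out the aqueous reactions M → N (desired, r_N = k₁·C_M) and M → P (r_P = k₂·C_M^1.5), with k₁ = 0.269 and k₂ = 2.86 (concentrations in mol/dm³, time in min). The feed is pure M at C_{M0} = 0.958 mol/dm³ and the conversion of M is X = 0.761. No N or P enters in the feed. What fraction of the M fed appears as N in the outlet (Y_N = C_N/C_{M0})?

Exit C_M = C_{M0}(1−X) = 0.958×0.239 = 0.2290 mol/dm³.
Rates in a CSTR are evaluated at the outlet concentration: r_N = 0.269×0.2290 = 0.06159, r_P = 2.86×0.2290^1.5 = 0.3133.
Fraction of consumed M going to N: r_N/(r_N+r_P) = 0.1643.
C_N = 0.1643·C_{M0}·X = 0.1643×0.958×0.761 = 0.120 mol/dm³; Y_N = C_N/C_{M0} = 0.125.

0.125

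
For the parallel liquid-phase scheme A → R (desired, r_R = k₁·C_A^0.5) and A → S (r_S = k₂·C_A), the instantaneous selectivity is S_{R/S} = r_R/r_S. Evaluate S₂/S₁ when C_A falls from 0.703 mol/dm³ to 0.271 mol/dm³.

S_{R/S} = (k₁/k₂)·C_A^-0.5, so S₂/S₁ = (C_{A,2}/C_{A,1})^-0.5.
= (0.271/0.703)^(-0.5) = (0.3855)^(-0.5) = 1.61.

1.61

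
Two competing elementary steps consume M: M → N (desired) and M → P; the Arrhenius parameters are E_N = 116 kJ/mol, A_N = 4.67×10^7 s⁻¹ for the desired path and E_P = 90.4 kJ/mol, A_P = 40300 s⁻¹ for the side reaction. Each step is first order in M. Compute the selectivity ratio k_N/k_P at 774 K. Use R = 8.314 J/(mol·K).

k_N/k_P = (A_N/A_P)·exp[−(E_N−E_P)/(RT)] = (A_N/A_P)·exp[(E_P−E_N)/(RT)].
(E_P−E_N)/(RT) = (90.4−116)×10³/(8.314×774) = -25600/6435 = -3.978.
k_N/k_P = (4.67×10^7/40300)·exp(-3.978) = 1159 × 0.01872 = 21.7.
Since E_N > E_P, raising the temperature improves selectivity toward N.

21.7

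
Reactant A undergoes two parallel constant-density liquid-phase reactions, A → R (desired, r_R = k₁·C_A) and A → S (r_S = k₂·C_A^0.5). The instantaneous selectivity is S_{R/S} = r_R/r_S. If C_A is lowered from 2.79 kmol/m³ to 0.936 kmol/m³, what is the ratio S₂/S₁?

0.579

S_{R/S} = (k₁/k₂)·C_A^0.5, so S₂/S₁ = (C_{A,2}/C_{A,1})^0.5.
= (0.936/2.79)^0.5 = (0.3355)^0.5 = 0.579.
Selectivity toward R falls as C_A falls — high-concentration operation is favoured.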